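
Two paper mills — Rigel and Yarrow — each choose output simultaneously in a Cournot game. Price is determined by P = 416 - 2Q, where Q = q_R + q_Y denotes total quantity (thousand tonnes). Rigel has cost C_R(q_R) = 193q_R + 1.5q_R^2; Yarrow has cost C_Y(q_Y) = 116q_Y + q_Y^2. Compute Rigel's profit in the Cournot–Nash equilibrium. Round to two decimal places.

1320.12

Rigel's profit: π_R = (416 - 2Q)q_R - (193q_R + (3/2)q_R²). Setting ∂π_R/∂q_R = 0: 223 - 7q_R - 2(q_Y) = 0.
Yarrow's profit: π_Y = (416 - 2Q)q_Y - (116q_Y + q_Y²). Setting ∂π_Y/∂q_Y = 0: 300 - 6q_Y - 2(q_R) = 0.
So q_R = (223 - 2q_Y)/7 and q_Y = (300 - 2q_R)/6.
Solving the pair: q_R = 369/19, q_Y = 827/19.
Price P = 416 - 2·(1196/19) = 290.1053.
Rigel's profit: 290.1053·(369/19) - 193·(369/19) - (3/2)(369/19)² = 1320.1205.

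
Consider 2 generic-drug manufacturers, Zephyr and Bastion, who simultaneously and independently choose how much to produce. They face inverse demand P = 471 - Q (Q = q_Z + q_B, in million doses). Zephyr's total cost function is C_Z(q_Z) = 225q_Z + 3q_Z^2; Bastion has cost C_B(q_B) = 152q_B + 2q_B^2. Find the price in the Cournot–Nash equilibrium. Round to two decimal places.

Zephyr's profit: π_Z = (471 - Q)q_Z - (225q_Z + 3q_Z²). Setting ∂π_Z/∂q_Z = 0: 246 - 8q_Z - (q_B) = 0.
Bastion's first-order condition: 319 - 6q_B - (q_Z) = 0.
So q_Z = (246 - q_B)/8 and q_B = (319 - q_Z)/6.
Substituting one into the other gives q_Z = 1157/47 and q_B = 49.0638.
Total output Q = 73.6809, so price P = 471 - 73.6809 = 397.3191.

397.32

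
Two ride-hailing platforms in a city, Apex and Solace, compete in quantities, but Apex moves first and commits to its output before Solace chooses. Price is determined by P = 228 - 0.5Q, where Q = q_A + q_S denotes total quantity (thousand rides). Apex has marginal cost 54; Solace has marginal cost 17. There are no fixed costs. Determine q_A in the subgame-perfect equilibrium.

137

The follower Solace best-responds to any q_A: π_S = (228 - 0.5Q)q_S - 17q_S.
Follower FOC: 211 - (1/2)q_A - q_S = 0, so q_S(q_A) = (211 - (1/2)q_A).
Apex substitutes q_S(q_A) into its own profit: π_A = q_A(228 - (1/2)q_A - (211 - (1/2)q_A)/2) - 54q_A = (245/2 - (1/4)q_A)q_A - 54q_A.
Maximising: ∂π_A/∂q_A = 137/2 - (1/2)q_A = 0, giving q_A = 137.
Then q_S = (211 - (1/2)·137) = 285/2.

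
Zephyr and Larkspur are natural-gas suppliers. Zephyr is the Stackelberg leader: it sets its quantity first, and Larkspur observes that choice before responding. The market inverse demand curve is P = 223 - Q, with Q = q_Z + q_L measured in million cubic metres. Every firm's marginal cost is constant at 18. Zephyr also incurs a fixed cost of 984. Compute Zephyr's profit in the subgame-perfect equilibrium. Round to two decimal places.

4269.13

The follower Larkspur best-responds to any q_Z: π_L = (223 - Q)q_L - 18q_L.
Setting the follower's marginal profit to zero, 205 - q_Z - 2q_L = 0, i.e. q_L = (205 - q_Z)/2.
The leader anticipates this reaction. Substituting into P = 223 - Q gives P = 241/2 - (1/2)q_Z, so π_Z = (241/2 - (1/2)q_Z)q_Z - 18q_Z.
The leader's first-order condition 205/2 - q_Z = 0 yields q_Z = 205/2.
Then q_L = (205 - 205/2)/2 = 205/4.
Price P = 223 - 615/4 = 277/4.
Zephyr's profit: (277/4 - 18)·(205/2) - 984 = 4269.1250.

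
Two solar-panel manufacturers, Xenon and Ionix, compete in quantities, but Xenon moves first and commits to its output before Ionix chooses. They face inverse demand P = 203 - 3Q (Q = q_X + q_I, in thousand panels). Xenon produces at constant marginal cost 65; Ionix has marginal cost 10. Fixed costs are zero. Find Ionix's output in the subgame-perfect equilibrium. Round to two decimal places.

Solve by backward induction. Given q_X, the follower Ionix maximises π_I = (203 - 3q_X - 3q_I)q_I - 10q_I.
Follower FOC: 193 - 3q_X - 6q_I = 0, so q_I(q_X) = (193 - 3q_X)/6.
Xenon substitutes q_I(q_X) into its own profit: π_X = q_X(203 - 3q_X - (193 - 3q_X)/2) - 65q_X = (213/2 - (3/2)q_X)q_X - 65q_X.
Leader FOC: 83/2 - 3q_X = 0, so q_X = 83/6.
Then q_I = (193 - 3·(83/6))/6 = 101/4.

25.25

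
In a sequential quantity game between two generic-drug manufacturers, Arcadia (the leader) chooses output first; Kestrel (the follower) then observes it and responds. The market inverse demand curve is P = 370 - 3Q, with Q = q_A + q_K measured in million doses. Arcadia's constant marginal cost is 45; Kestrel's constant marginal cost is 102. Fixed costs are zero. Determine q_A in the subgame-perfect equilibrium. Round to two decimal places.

63.67

Solve by backward induction. Given q_A, the follower Kestrel maximises π_K = (370 - 3q_A - 3q_K)q_K - 102q_K.
∂π_K/∂q_K = 268 - 3q_A - 6q_K = 0 gives the reaction function q_K = (268 - 3q_A)/6.
The leader anticipates this reaction. Substituting into P = 370 - 3Q gives P = 236 - (3/2)q_A, so π_A = (236 - (3/2)q_A)q_A - 45q_A.
Maximising: ∂π_A/∂q_A = 191 - 3q_A = 0, giving q_A = 191/3.
Then q_K = (268 - 3·(191/3))/6 = 77/6.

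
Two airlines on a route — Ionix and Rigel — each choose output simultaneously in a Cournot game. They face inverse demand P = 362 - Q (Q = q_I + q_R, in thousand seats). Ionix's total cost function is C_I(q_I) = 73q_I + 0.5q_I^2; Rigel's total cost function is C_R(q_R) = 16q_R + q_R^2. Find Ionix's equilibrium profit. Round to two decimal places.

Ionix's profit: π_I = (362 - Q)q_I - (73q_I + (1/2)q_I²). Setting ∂π_I/∂q_I = 0: 289 - 3q_I - (q_R) = 0.
Rigel's profit: π_R = (362 - Q)q_R - (16q_R + q_R²). Setting ∂π_R/∂q_R = 0: 346 - 4q_R - (q_I) = 0.
So q_I = (289 - q_R)/3 and q_R = (346 - q_I)/4.
Substituting one into the other gives q_I = 810/11 and q_R = 749/11.
Price P = 362 - 1559/11 = 220.2727.
Ionix's profit: 220.2727·(810/11) - 73·(810/11) - (1/2)(810/11)² = 8133.4711.

8133.47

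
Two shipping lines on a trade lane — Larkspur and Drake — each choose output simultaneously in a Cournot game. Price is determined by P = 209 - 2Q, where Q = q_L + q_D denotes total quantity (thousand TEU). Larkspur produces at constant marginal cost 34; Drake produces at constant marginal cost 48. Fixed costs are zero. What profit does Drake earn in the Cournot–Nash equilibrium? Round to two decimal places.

Larkspur's profit: π_L = (209 - 2Q)q_L - (34q_L). Setting ∂π_L/∂q_L = 0: 175 - 4q_L - 2(q_D) = 0.
Drake's first-order condition: 161 - 4q_D - 2(q_L) = 0.
So q_L = (175 - 2q_D)/4 and q_D = (161 - 2q_L)/4.
Substituting one into the other gives q_L = 63/2 and q_D = 49/2.
Price P = 209 - 2·56 = 97.
Drake's profit: (97 - 48)·(49/2) = 1200.5000.

1200.50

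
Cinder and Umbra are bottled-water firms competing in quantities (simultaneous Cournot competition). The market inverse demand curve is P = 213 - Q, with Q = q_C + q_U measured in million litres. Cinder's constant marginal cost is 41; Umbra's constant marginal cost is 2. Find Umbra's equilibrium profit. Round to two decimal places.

6944.44

Cinder's profit: π_C = (213 - Q)q_C - (41q_C). Setting ∂π_C/∂q_C = 0: 172 - 2q_C - (q_U) = 0.
Umbra's first-order condition: 211 - 2q_U - (q_C) = 0.
Best responses: q_C = (172 - q_U)/2, q_U = (211 - q_C)/2.
Solving the pair: q_C = 133/3, q_U = 250/3.
Price P = 213 - 383/3 = 256/3.
Umbra's profit: (256/3 - 2)·(250/3) = 6944.4444.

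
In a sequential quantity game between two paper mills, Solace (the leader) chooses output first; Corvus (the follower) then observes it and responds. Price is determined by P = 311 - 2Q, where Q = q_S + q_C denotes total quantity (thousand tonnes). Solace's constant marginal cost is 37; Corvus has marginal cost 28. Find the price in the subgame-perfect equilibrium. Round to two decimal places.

103.25

Solve by backward induction. Given q_S, the follower Corvus maximises π_C = (311 - 2q_S - 2q_C)q_C - 28q_C.
Setting the follower's marginal profit to zero, 283 - 2q_S - 4q_C = 0, i.e. q_C = (283 - 2q_S)/4.
The leader anticipates this reaction. Substituting into P = 311 - 2Q gives P = 339/2 - q_S, so π_S = (339/2 - q_S)q_S - 37q_S.
Leader FOC: 265/2 - 2q_S = 0, so q_S = 265/4.
Then q_C = (283 - 2·(265/4))/4 = 301/8.
Total output Q = 831/8, so price P = 311 - 2·(831/8) = 413/4.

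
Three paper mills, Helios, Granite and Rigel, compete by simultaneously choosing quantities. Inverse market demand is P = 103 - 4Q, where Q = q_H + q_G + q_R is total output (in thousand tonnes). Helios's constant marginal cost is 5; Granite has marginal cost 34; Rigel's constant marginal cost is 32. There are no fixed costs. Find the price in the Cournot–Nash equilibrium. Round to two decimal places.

43.50

Helios's profit: π_H = (103 - 4Q)q_H - (5q_H). Setting ∂π_H/∂q_H = 0: 98 - 8q_H - 4(q_G + q_R) = 0.
Granite's profit: π_G = (103 - 4Q)q_G - (34q_G). Setting ∂π_G/∂q_G = 0: 69 - 8q_G - 4(q_H + q_R) = 0.
Rigel's profit: π_R = (103 - 4Q)q_R - (32q_R). Setting ∂π_R/∂q_R = 0: 71 - 8q_R - 4(q_H + q_G) = 0.
Summing all 3 equations gives 238 − 16Q = 0, hence Q = 119/8.
Back-substituting: q_H = (98 − 119/2)/4 = 77/8, q_G = (69 − 119/2)/4 = 19/8, q_R = (71 − 119/2)/4 = 23/8.
Total output Q = 119/8, so price P = 103 - 4·(119/8) = 87/2.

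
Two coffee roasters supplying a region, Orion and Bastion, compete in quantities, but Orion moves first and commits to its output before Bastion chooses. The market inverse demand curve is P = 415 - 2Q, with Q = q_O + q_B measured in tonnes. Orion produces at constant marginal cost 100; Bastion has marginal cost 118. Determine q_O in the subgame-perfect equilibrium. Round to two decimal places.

83.25

The follower Bastion best-responds to any q_O: π_B = (415 - 2Q)q_B - 118q_B.
Follower FOC: 297 - 2q_O - 4q_B = 0, so q_B(q_O) = (297 - 2q_O)/4.
The leader anticipates this reaction. Substituting into P = 415 - 2Q gives P = 533/2 - q_O, so π_O = (533/2 - q_O)q_O - 100q_O.
Maximising: ∂π_O/∂q_O = 333/2 - 2q_O = 0, giving q_O = 333/4.
Then q_B = (297 - 2·(333/4))/4 = 261/8.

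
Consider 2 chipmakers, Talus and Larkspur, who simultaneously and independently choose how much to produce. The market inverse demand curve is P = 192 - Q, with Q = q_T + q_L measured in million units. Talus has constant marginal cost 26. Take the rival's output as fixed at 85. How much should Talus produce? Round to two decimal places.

40.50

With the rival's output fixed at 85, Talus's profit is π_T = (192 - 85 - q_T)q_T - (26q_T) = (107 - q_T)q_T - (26q_T).
∂π_T/∂q_T = 81 - 2q_T = 0, so q_T = 81/2.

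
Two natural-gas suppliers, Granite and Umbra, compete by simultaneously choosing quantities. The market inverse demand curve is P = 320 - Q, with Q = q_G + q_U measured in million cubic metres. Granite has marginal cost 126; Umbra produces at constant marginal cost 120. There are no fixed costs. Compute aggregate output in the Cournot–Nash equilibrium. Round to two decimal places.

131.33

Granite's profit: π_G = (320 - Q)q_G - (126q_G). Setting ∂π_G/∂q_G = 0: 194 - 2q_G - (q_U) = 0.
Umbra's first-order condition: 200 - 2q_U - (q_G) = 0.
So q_G = (194 - q_U)/2 and q_U = (200 - q_G)/2.
Solving the pair: q_G = 188/3, q_U = 206/3.
Total output Q = 188/3 + 206/3 = 394/3.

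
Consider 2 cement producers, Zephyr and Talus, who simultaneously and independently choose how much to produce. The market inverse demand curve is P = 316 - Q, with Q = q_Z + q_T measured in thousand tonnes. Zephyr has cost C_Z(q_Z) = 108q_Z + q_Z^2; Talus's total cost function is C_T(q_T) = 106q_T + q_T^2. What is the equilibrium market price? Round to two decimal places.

232.40

Zephyr's profit: π_Z = (316 - Q)q_Z - (108q_Z + q_Z²). Setting ∂π_Z/∂q_Z = 0: 208 - 4q_Z - (q_T) = 0.
Talus's first-order condition: 210 - 4q_T - (q_Z) = 0.
So q_Z = (208 - q_T)/4 and q_T = (210 - q_Z)/4.
Substituting one into the other gives q_Z = 622/15 and q_T = 632/15.
Total output Q = 418/5, so price P = 316 - 418/5 = 1162/5.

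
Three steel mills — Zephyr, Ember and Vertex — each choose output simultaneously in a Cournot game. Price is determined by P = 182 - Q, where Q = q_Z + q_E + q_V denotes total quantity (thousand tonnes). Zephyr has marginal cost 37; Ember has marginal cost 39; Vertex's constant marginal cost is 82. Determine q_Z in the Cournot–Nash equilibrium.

Zephyr's profit: π_Z = (182 - Q)q_Z - (37q_Z). Setting ∂π_Z/∂q_Z = 0: 145 - 2q_Z - (q_E + q_V) = 0.
Ember's profit: π_E = (182 - Q)q_E - (39q_E). Setting ∂π_E/∂q_E = 0: 143 - 2q_E - (q_Z + q_V) = 0.
Vertex's profit: π_V = (182 - Q)q_V - (82q_V). Setting ∂π_V/∂q_V = 0: 100 - 2q_V - (q_Z + q_E) = 0.
Adding the 3 first-order conditions: 388 − 4Q = 0, so Q = 97.
Back-substituting: q_Z = (145 − 97) = 48, q_E = (143 − 97) = 46, q_V = (100 − 97) = 3.

48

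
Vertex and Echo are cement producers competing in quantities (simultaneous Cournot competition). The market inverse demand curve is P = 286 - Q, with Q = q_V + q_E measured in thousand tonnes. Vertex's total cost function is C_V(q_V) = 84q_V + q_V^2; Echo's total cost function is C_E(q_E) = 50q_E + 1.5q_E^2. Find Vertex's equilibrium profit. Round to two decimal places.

3318.98

Vertex's profit: π_V = (286 - Q)q_V - (84q_V + q_V²). Setting ∂π_V/∂q_V = 0: 202 - 4q_V - (q_E) = 0.
Echo's first-order condition: 236 - 5q_E - (q_V) = 0.
So q_V = (202 - q_E)/4 and q_E = (236 - q_V)/5.
Substituting one into the other gives q_V = 774/19 and q_E = 742/19.
Price P = 286 - 1516/19 = 206.2105.
Vertex's profit: 206.2105·(774/19) - 84·(774/19) - (774/19)² = 3318.9806.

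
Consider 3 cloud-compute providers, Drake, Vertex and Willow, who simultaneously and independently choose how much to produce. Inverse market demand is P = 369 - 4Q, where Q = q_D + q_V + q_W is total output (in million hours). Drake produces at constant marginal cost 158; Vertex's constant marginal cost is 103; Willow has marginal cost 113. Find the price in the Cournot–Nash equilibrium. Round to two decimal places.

Drake's profit: π_D = (369 - 4Q)q_D - (158q_D). Setting ∂π_D/∂q_D = 0: 211 - 8q_D - 4(q_V + q_W) = 0.
Vertex's profit: π_V = (369 - 4Q)q_V - (103q_V). Setting ∂π_V/∂q_V = 0: 266 - 8q_V - 4(q_D + q_W) = 0.
Willow's profit: π_W = (369 - 4Q)q_W - (113q_W). Setting ∂π_W/∂q_W = 0: 256 - 8q_W - 4(q_D + q_V) = 0.
Adding the 3 first-order conditions: 733 − 16Q = 0, so Q = 733/16.
Back-substituting: q_D = (211 − 733/4)/4 = 111/16, q_V = (266 − 733/4)/4 = 331/16, q_W = (256 − 733/4)/4 = 291/16.
Total output Q = 733/16, so price P = 369 - 4·(733/16) = 743/4.

185.75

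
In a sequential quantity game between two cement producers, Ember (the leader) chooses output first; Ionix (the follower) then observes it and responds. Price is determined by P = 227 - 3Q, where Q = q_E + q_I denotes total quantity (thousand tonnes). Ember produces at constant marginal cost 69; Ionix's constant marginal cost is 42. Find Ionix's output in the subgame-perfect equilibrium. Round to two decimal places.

The follower Ionix best-responds to any q_E: π_I = (227 - 3Q)q_I - 42q_I.
Setting the follower's marginal profit to zero, 185 - 3q_E - 6q_I = 0, i.e. q_I = (185 - 3q_E)/6.
Ember substitutes q_I(q_E) into its own profit: π_E = q_E(227 - 3q_E - (185 - 3q_E)/2) - 69q_E = (269/2 - (3/2)q_E)q_E - 69q_E.
Leader FOC: 131/2 - 3q_E = 0, so q_E = 131/6.
Then q_I = (185 - 3·(131/6))/6 = 239/12.

19.92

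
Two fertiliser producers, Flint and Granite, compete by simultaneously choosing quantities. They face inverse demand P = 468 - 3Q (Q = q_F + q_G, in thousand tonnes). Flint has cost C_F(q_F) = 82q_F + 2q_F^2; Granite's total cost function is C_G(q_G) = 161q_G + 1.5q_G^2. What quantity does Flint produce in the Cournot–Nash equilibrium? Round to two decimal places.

31.52

Flint's profit: π_F = (468 - 3Q)q_F - (82q_F + 2q_F²). Setting ∂π_F/∂q_F = 0: 386 - 10q_F - 3(q_G) = 0.
Granite's profit: π_G = (468 - 3Q)q_G - (161q_G + (3/2)q_G²). Setting ∂π_G/∂q_G = 0: 307 - 9q_G - 3(q_F) = 0.
So q_F = (386 - 3q_G)/10 and q_G = (307 - 3q_F)/9.
Solving the pair: q_F = 851/27, q_G = 1912/81.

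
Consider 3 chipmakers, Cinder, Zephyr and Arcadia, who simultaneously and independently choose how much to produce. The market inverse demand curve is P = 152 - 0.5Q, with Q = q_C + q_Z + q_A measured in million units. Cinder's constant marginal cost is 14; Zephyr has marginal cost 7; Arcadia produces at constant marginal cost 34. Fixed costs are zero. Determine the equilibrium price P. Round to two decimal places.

51.75

Cinder's profit: π_C = (152 - 0.5Q)q_C - (14q_C). Setting ∂π_C/∂q_C = 0: 138 - q_C - (1/2)(q_Z + q_A) = 0.
Zephyr's first-order condition: 145 - q_Z - (1/2)(q_C + q_A) = 0.
Arcadia's profit: π_A = (152 - 0.5Q)q_A - (34q_A). Setting ∂π_A/∂q_A = 0: 118 - q_A - (1/2)(q_C + q_Z) = 0.
Adding the 3 first-order conditions: 401 − 2Q = 0, so Q = 401/2.
Back-substituting: q_C = (138 − 401/4)/(1/2) = 151/2, q_Z = (145 − 401/4)/(1/2) = 179/2, q_A = (118 − 401/4)/(1/2) = 71/2.
Total output Q = 401/2, so price P = 152 - (1/2)·(401/2) = 207/4.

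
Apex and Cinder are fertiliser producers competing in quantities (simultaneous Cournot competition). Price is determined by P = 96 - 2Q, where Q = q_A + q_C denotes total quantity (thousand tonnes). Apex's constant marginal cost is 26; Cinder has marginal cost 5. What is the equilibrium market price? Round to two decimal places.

42.33

Apex's profit: π_A = (96 - 2Q)q_A - (26q_A). Setting ∂π_A/∂q_A = 0: 70 - 4q_A - 2(q_C) = 0.
Cinder's first-order condition: 91 - 4q_C - 2(q_A) = 0.
Rearranging gives the reaction functions q_A = (70 - 2q_C)/4 and q_C = (91 - 2q_A)/4.
Substituting one into the other gives q_A = 49/6 and q_C = 56/3.
Total output Q = 161/6, so price P = 96 - 2·(161/6) = 127/3.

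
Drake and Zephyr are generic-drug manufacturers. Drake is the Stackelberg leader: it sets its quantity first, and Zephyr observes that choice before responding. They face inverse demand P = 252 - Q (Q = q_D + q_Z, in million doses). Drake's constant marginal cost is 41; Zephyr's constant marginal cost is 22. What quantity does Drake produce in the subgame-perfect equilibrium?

The follower Zephyr best-responds to any q_D: π_Z = (252 - Q)q_Z - 22q_Z.
Follower FOC: 230 - q_D - 2q_Z = 0, so q_Z(q_D) = (230 - q_D)/2.
The leader anticipates this reaction. Substituting into P = 252 - Q gives P = 137 - (1/2)q_D, so π_D = (137 - (1/2)q_D)q_D - 41q_D.
The leader's first-order condition 96 - q_D = 0 yields q_D = 96.
Then q_Z = (230 - 96)/2 = 67.

96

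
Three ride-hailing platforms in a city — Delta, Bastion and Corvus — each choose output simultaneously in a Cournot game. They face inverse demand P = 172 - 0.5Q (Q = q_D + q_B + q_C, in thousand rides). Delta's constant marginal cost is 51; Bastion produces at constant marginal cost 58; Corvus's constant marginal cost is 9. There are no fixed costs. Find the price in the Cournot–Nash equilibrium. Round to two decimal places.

72.50

Delta's profit: π_D = (172 - 0.5Q)q_D - (51q_D). Setting ∂π_D/∂q_D = 0: 121 - q_D - (1/2)(q_B + q_C) = 0.
Bastion's first-order condition: 114 - q_B - (1/2)(q_D + q_C) = 0.
Corvus's profit: π_C = (172 - 0.5Q)q_C - (9q_C). Setting ∂π_C/∂q_C = 0: 163 - q_C - (1/2)(q_D + q_B) = 0.
Adding the 3 conditions: 398 − Q − Q = 0, i.e. Q = 199.
Back-substituting: q_D = (121 − 199/2)/(1/2) = 43, q_B = (114 − 199/2)/(1/2) = 29, q_C = (163 − 199/2)/(1/2) = 127.
Total output Q = 199, so price P = 172 - (1/2)·199 = 145/2.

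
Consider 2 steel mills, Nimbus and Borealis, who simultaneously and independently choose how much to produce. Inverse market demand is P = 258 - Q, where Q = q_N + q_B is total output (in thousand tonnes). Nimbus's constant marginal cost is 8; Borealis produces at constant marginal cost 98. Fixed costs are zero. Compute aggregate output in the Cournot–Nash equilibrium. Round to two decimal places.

Nimbus's profit: π_N = (258 - Q)q_N - (8q_N). Setting ∂π_N/∂q_N = 0: 250 - 2q_N - (q_B) = 0.
Borealis's profit: π_B = (258 - Q)q_B - (98q_B). Setting ∂π_B/∂q_B = 0: 160 - 2q_B - (q_N) = 0.
Rearranging gives the reaction functions q_N = (250 - q_B)/2 and q_B = (160 - q_N)/2.
Solving the pair: q_N = 340/3, q_B = 70/3.
Total output Q = 340/3 + 70/3 = 410/3.

136.67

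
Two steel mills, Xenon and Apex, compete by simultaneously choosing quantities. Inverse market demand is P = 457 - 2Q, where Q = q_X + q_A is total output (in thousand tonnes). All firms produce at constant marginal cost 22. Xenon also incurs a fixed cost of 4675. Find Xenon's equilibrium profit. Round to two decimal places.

Each firm earns π_i = (457 - 2Q)q_i - 22q_i.
First-order condition (treating rivals' output as given): 435 - 4q_i - 2q_j = 0.
By symmetry each firm produces the same amount; substituting q_j = q_i yields q_i = 435/6 = 145/2.
Price P = 457 - 2·145 = 167.
Xenon's profit: (167 - 22)·(145/2) - 4675 = 5837.5000.

5837.50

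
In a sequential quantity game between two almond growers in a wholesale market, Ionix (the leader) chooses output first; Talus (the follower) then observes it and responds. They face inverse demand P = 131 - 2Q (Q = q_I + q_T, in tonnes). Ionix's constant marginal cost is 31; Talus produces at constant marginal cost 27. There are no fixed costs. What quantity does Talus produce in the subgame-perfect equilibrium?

Solve by backward induction. Given q_I, the follower Talus maximises π_T = (131 - 2q_I - 2q_T)q_T - 27q_T.
Follower FOC: 104 - 2q_I - 4q_T = 0, so q_T(q_I) = (104 - 2q_I)/4.
The leader anticipates this reaction. Substituting into P = 131 - 2Q gives P = 79 - q_I, so π_I = (79 - q_I)q_I - 31q_I.
Maximising: ∂π_I/∂q_I = 48 - 2q_I = 0, giving q_I = 24.
Then q_T = (104 - 2·24)/4 = 14.

14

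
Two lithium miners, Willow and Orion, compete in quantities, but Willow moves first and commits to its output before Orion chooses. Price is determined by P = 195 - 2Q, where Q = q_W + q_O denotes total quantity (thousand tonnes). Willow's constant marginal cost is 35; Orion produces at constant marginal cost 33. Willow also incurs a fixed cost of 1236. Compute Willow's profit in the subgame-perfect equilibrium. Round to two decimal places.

324.25

Solve by backward induction. Given q_W, the follower Orion maximises π_O = (195 - 2q_W - 2q_O)q_O - 33q_O.
Setting the follower's marginal profit to zero, 162 - 2q_W - 4q_O = 0, i.e. q_O = (162 - 2q_W)/4.
The leader anticipates this reaction. Substituting into P = 195 - 2Q gives P = 114 - q_W, so π_W = (114 - q_W)q_W - 35q_W.
Maximising: ∂π_W/∂q_W = 79 - 2q_W = 0, giving q_W = 79/2.
Then q_O = (162 - 2·(79/2))/4 = 83/4.
Price P = 195 - 2·(241/4) = 149/2.
Willow's profit: (149/2 - 35)·(79/2) - 1236 = 1297/4.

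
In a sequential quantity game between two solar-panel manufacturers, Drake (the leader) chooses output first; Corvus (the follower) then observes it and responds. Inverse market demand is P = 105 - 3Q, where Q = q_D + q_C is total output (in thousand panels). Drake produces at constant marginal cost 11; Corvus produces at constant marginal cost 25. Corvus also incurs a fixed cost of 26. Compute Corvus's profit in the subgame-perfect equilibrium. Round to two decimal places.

30.33

Solve by backward induction. Given q_D, the follower Corvus maximises π_C = (105 - 3q_D - 3q_C)q_C - 25q_C.
Setting the follower's marginal profit to zero, 80 - 3q_D - 6q_C = 0, i.e. q_C = (80 - 3q_D)/6.
Drake substitutes q_C(q_D) into its own profit: π_D = q_D(105 - 3q_D - (80 - 3q_D)/2) - 11q_D = (65 - (3/2)q_D)q_D - 11q_D.
Leader FOC: 54 - 3q_D = 0, so q_D = 18.
Then q_C = (80 - 3·18)/6 = 13/3.
Price P = 105 - 3·(67/3) = 38.
Corvus's profit: (38 - 25)·(13/3) - 26 = 91/3.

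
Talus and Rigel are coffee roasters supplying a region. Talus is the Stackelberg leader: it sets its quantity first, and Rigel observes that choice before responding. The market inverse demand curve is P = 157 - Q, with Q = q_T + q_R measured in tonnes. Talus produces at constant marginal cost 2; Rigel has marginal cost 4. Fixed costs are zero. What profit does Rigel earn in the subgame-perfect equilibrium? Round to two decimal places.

1387.56

Solve by backward induction. Given q_T, the follower Rigel maximises π_R = (157 - q_T - q_R)q_R - 4q_R.
∂π_R/∂q_R = 153 - q_T - 2q_R = 0 gives the reaction function q_R = (153 - q_T)/2.
Talus substitutes q_R(q_T) into its own profit: π_T = q_T(157 - q_T - (153 - q_T)/2) - 2q_T = (161/2 - (1/2)q_T)q_T - 2q_T.
Maximising: ∂π_T/∂q_T = 157/2 - q_T = 0, giving q_T = 157/2.
Then q_R = (153 - 157/2)/2 = 149/4.
Price P = 157 - 463/4 = 165/4.
Rigel's profit: (165/4 - 4)·(149/4) = 1387.5625.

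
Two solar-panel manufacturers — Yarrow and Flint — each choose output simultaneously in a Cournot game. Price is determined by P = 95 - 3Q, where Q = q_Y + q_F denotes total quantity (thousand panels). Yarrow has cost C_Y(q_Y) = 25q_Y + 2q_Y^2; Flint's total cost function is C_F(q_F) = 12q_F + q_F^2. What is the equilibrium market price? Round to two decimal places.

55.66

Yarrow's profit: π_Y = (95 - 3Q)q_Y - (25q_Y + 2q_Y²). Setting ∂π_Y/∂q_Y = 0: 70 - 10q_Y - 3(q_F) = 0.
Flint's first-order condition: 83 - 8q_F - 3(q_Y) = 0.
So q_Y = (70 - 3q_F)/10 and q_F = (83 - 3q_Y)/8.
Solving the pair: q_Y = 311/71, q_F = 620/71.
Total output Q = 931/71, so price P = 95 - 3·(931/71) = 55.6620.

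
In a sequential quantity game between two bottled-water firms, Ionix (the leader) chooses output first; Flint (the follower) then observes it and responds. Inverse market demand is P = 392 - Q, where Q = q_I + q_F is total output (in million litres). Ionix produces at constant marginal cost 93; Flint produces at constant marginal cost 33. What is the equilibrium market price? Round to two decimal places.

The follower Flint best-responds to any q_I: π_F = (392 - Q)q_F - 33q_F.
∂π_F/∂q_F = 359 - q_I - 2q_F = 0 gives the reaction function q_F = (359 - q_I)/2.
The leader anticipates this reaction. Substituting into P = 392 - Q gives P = 425/2 - (1/2)q_I, so π_I = (425/2 - (1/2)q_I)q_I - 93q_I.
The leader's first-order condition 239/2 - q_I = 0 yields q_I = 239/2.
Then q_F = (359 - 239/2)/2 = 479/4.
Total output Q = 957/4, so price P = 392 - 957/4 = 611/4.

152.75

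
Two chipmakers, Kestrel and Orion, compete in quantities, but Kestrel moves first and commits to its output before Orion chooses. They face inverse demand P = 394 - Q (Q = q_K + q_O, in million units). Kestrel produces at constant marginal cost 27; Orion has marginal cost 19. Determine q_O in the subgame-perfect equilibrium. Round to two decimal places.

97.75

The follower Orion best-responds to any q_K: π_O = (394 - Q)q_O - 19q_O.
Follower FOC: 375 - q_K - 2q_O = 0, so q_O(q_K) = (375 - q_K)/2.
The leader anticipates this reaction. Substituting into P = 394 - Q gives P = 413/2 - (1/2)q_K, so π_K = (413/2 - (1/2)q_K)q_K - 27q_K.
Leader FOC: 359/2 - q_K = 0, so q_K = 359/2.
Then q_O = (375 - 359/2)/2 = 391/4.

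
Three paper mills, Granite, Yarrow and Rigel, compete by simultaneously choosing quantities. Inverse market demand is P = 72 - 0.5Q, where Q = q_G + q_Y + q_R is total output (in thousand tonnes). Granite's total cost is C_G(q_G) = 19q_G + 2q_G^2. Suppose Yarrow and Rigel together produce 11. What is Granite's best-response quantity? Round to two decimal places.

9.50

With rivals' combined output fixed at 11, Granite's profit is π_G = (72 - (1/2)·11 - (1/2)q_G)q_G - (19q_G + 2q_G²) = (133/2 - (1/2)q_G)q_G - (19q_G + 2q_G²).
∂π_G/∂q_G = 95/2 - 5q_G = 0, so q_G = 19/2.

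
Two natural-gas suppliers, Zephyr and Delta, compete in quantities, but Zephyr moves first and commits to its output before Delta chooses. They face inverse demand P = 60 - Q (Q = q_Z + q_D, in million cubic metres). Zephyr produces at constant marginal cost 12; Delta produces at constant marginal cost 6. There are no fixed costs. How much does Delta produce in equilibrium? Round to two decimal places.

The follower Delta best-responds to any q_Z: π_D = (60 - Q)q_D - 6q_D.
Follower FOC: 54 - q_Z - 2q_D = 0, so q_D(q_Z) = (54 - q_Z)/2.
The leader anticipates this reaction. Substituting into P = 60 - Q gives P = 33 - (1/2)q_Z, so π_Z = (33 - (1/2)q_Z)q_Z - 12q_Z.
Leader FOC: 21 - q_Z = 0, so q_Z = 21.
Then q_D = (54 - 21)/2 = 33/2.

16.50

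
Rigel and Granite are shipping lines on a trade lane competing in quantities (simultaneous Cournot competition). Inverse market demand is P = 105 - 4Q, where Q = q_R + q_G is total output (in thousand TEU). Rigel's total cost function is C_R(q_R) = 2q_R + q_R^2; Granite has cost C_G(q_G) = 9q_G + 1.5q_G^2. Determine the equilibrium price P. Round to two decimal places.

Rigel's profit: π_R = (105 - 4Q)q_R - (2q_R + q_R²). Setting ∂π_R/∂q_R = 0: 103 - 10q_R - 4(q_G) = 0.
Granite's first-order condition: 96 - 11q_G - 4(q_R) = 0.
So q_R = (103 - 4q_G)/10 and q_G = (96 - 4q_R)/11.
Solving the pair: q_R = 749/94, q_G = 274/47.
Total output Q = 1297/94, so price P = 105 - 4·(1297/94) = 49.8085.

49.81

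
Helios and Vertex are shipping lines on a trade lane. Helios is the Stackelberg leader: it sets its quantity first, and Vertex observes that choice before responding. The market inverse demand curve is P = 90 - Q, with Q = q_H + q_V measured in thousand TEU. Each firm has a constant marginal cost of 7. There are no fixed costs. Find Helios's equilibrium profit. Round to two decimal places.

The follower Vertex best-responds to any q_H: π_V = (90 - Q)q_V - 7q_V.
Setting the follower's marginal profit to zero, 83 - q_H - 2q_V = 0, i.e. q_V = (83 - q_H)/2.
The leader anticipates this reaction. Substituting into P = 90 - Q gives P = 97/2 - (1/2)q_H, so π_H = (97/2 - (1/2)q_H)q_H - 7q_H.
The leader's first-order condition 83/2 - q_H = 0 yields q_H = 83/2.
Then q_V = (83 - 83/2)/2 = 83/4.
Price P = 90 - 249/4 = 111/4.
Helios's profit: (111/4 - 7)·(83/2) = 861.1250.

861.13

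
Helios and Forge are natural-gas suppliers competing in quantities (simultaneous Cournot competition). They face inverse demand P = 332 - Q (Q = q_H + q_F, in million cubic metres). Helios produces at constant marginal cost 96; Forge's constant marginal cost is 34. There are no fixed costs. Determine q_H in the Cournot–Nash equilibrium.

58

Helios's profit: π_H = (332 - Q)q_H - (96q_H). Setting ∂π_H/∂q_H = 0: 236 - 2q_H - (q_F) = 0.
Forge's first-order condition: 298 - 2q_F - (q_H) = 0.
So q_H = (236 - q_F)/2 and q_F = (298 - q_H)/2.
Solving the pair: q_H = 58, q_F = 120.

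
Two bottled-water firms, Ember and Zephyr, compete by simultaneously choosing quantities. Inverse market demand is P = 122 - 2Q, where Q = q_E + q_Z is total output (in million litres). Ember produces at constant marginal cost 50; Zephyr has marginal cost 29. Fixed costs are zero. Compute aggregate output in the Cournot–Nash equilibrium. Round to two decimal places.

27.50

Ember's profit: π_E = (122 - 2Q)q_E - (50q_E). Setting ∂π_E/∂q_E = 0: 72 - 4q_E - 2(q_Z) = 0.
Zephyr's profit: π_Z = (122 - 2Q)q_Z - (29q_Z). Setting ∂π_Z/∂q_Z = 0: 93 - 4q_Z - 2(q_E) = 0.
Best responses: q_E = (72 - 2q_Z)/4, q_Z = (93 - 2q_E)/4.
Substituting one into the other gives q_E = 17/2 and q_Z = 19.
Total output Q = 17/2 + 19 = 55/2.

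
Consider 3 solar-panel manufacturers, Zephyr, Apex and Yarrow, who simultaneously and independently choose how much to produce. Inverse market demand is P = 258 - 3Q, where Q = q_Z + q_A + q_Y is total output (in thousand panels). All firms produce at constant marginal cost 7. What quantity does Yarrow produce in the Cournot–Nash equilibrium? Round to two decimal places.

A representative firm's profit is π_i = q_i(258 - 3Q) - 7q_i.
First-order condition (treating rivals' output as given): 251 - 6q_i - 3·Σ_{j≠i} q_j = 0.
By symmetry each firm produces the same amount; substituting Σ_{j≠i} q_j = 2q_i yields q_i = 251/12.

20.92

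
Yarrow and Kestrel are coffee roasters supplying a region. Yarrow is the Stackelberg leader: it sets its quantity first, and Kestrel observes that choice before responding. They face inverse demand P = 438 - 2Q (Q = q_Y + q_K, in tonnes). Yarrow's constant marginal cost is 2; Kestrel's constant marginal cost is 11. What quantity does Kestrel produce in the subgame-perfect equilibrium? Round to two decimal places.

The follower Kestrel best-responds to any q_Y: π_K = (438 - 2Q)q_K - 11q_K.
∂π_K/∂q_K = 427 - 2q_Y - 4q_K = 0 gives the reaction function q_K = (427 - 2q_Y)/4.
Yarrow substitutes q_K(q_Y) into its own profit: π_Y = q_Y(438 - 2q_Y - (427 - 2q_Y)/2) - 2q_Y = (449/2 - q_Y)q_Y - 2q_Y.
Leader FOC: 445/2 - 2q_Y = 0, so q_Y = 445/4.
Then q_K = (427 - 2·(445/4))/4 = 409/8.

51.13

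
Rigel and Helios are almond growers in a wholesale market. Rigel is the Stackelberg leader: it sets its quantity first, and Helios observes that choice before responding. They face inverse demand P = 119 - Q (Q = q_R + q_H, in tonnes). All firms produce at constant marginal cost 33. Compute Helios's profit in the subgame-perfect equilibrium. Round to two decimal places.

Solve by backward induction. Given q_R, the follower Helios maximises π_H = (119 - q_R - q_H)q_H - 33q_H.
Follower FOC: 86 - q_R - 2q_H = 0, so q_H(q_R) = (86 - q_R)/2.
The leader anticipates this reaction. Substituting into P = 119 - Q gives P = 76 - (1/2)q_R, so π_R = (76 - (1/2)q_R)q_R - 33q_R.
Maximising: ∂π_R/∂q_R = 43 - q_R = 0, giving q_R = 43.
Then q_H = (86 - 43)/2 = 43/2.
Price P = 119 - 129/2 = 109/2.
Helios's profit: (109/2 - 33)·(43/2) = 1849/4.

462.25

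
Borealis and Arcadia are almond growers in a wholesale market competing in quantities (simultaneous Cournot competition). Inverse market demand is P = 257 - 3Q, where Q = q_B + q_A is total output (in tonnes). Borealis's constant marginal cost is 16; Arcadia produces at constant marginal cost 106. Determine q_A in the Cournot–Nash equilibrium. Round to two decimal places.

6.78

Borealis's profit: π_B = (257 - 3Q)q_B - (16q_B). Setting ∂π_B/∂q_B = 0: 241 - 6q_B - 3(q_A) = 0.
Arcadia's profit: π_A = (257 - 3Q)q_A - (106q_A). Setting ∂π_A/∂q_A = 0: 151 - 6q_A - 3(q_B) = 0.
Rearranging gives the reaction functions q_B = (241 - 3q_A)/6 and q_A = (151 - 3q_B)/6.
Solving the pair: q_B = 331/9, q_A = 61/9.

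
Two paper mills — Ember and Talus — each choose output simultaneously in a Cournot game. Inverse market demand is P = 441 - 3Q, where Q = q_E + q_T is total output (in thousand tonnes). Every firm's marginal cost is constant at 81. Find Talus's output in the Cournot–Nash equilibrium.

40

Each firm earns π_i = (441 - 3Q)q_i - 81q_i.
First-order condition (treating rivals' output as given): 360 - 6q_i - 3q_j = 0.
With identical firms every q_j equals q_i, so q_j = q_i and 360 = 9q_i, giving q_i = 40.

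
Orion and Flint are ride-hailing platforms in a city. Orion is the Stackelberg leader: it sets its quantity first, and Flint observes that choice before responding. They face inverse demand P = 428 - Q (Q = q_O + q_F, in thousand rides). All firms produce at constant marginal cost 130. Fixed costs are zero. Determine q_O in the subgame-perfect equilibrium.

149

Solve by backward induction. Given q_O, the follower Flint maximises π_F = (428 - q_O - q_F)q_F - 130q_F.
Follower FOC: 298 - q_O - 2q_F = 0, so q_F(q_O) = (298 - q_O)/2.
Orion substitutes q_F(q_O) into its own profit: π_O = q_O(428 - q_O - (298 - q_O)/2) - 130q_O = (279 - (1/2)q_O)q_O - 130q_O.
Maximising: ∂π_O/∂q_O = 149 - q_O = 0, giving q_O = 149.
Then q_F = (298 - 149)/2 = 149/2.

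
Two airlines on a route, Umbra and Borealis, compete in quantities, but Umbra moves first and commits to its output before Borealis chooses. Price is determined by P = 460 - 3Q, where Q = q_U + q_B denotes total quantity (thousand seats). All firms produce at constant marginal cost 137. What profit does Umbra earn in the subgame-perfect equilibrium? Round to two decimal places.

Solve by backward induction. Given q_U, the follower Borealis maximises π_B = (460 - 3q_U - 3q_B)q_B - 137q_B.
Setting the follower's marginal profit to zero, 323 - 3q_U - 6q_B = 0, i.e. q_B = (323 - 3q_U)/6.
Umbra substitutes q_B(q_U) into its own profit: π_U = q_U(460 - 3q_U - (323 - 3q_U)/2) - 137q_U = (597/2 - (3/2)q_U)q_U - 137q_U.
Leader FOC: 323/2 - 3q_U = 0, so q_U = 323/6.
Then q_B = (323 - 3·(323/6))/6 = 323/12.
Price P = 460 - 3·(323/4) = 871/4.
Umbra's profit: (871/4 - 137)·(323/6) = 4347.0417.

4347.04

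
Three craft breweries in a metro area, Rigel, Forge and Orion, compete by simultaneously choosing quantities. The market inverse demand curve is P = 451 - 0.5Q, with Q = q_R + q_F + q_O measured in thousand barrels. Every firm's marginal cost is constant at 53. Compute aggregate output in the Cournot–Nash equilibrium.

Each firm earns π_i = (451 - 0.5Q)q_i - 53q_i.
Setting ∂π_i/∂q_i = 0 with rivals' quantities fixed: 398 - q_i - (1/2)·Σ_{j≠i} q_j = 0.
By symmetry each firm produces the same amount; substituting Σ_{j≠i} q_j = 2q_i yields q_i = 398/2 = 199.
Total output Q = 199 + 199 + 199 = 597.

597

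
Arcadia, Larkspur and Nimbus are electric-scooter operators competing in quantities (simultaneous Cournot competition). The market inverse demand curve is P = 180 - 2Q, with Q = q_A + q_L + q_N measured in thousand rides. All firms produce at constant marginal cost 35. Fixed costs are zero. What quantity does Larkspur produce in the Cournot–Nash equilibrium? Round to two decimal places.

Each firm earns π_i = (180 - 2Q)q_i - 35q_i.
Setting ∂π_i/∂q_i = 0 with rivals' quantities fixed: 145 - 4q_i - 2·Σ_{j≠i} q_j = 0.
With identical firms every q_j equals q_i, so Σ_{j≠i} q_j = 2q_i and 145 = 8q_i, giving q_i = 145/8.

18.13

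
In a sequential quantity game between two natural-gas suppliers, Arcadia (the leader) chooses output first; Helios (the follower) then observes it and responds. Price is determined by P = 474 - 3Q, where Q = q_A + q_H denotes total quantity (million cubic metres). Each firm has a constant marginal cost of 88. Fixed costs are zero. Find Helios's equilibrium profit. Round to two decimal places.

3104.08

Solve by backward induction. Given q_A, the follower Helios maximises π_H = (474 - 3q_A - 3q_H)q_H - 88q_H.
∂π_H/∂q_H = 386 - 3q_A - 6q_H = 0 gives the reaction function q_H = (386 - 3q_A)/6.
Arcadia substitutes q_H(q_A) into its own profit: π_A = q_A(474 - 3q_A - (386 - 3q_A)/2) - 88q_A = (281 - (3/2)q_A)q_A - 88q_A.
Maximising: ∂π_A/∂q_A = 193 - 3q_A = 0, giving q_A = 193/3.
Then q_H = (386 - 3·(193/3))/6 = 193/6.
Price P = 474 - 3·(193/2) = 369/2.
Helios's profit: (369/2 - 88)·(193/6) = 3104.0833.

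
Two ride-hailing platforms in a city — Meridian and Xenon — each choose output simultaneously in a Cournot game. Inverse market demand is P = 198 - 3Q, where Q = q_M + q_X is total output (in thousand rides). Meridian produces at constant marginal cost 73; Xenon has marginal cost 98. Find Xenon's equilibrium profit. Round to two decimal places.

Meridian's profit: π_M = (198 - 3Q)q_M - (73q_M). Setting ∂π_M/∂q_M = 0: 125 - 6q_M - 3(q_X) = 0.
Xenon's profit: π_X = (198 - 3Q)q_X - (98q_X). Setting ∂π_X/∂q_X = 0: 100 - 6q_X - 3(q_M) = 0.
Rearranging gives the reaction functions q_M = (125 - 3q_X)/6 and q_X = (100 - 3q_M)/6.
Substituting one into the other gives q_M = 50/3 and q_X = 25/3.
Price P = 198 - 3·25 = 123.
Xenon's profit: (123 - 98)·(25/3) = 625/3.

208.33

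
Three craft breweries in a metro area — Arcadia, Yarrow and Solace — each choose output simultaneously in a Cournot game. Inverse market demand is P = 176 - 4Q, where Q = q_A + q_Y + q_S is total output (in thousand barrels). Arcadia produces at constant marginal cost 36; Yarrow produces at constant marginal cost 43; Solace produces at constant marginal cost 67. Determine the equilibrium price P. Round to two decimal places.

Arcadia's profit: π_A = (176 - 4Q)q_A - (36q_A). Setting ∂π_A/∂q_A = 0: 140 - 8q_A - 4(q_Y + q_S) = 0.
Yarrow's profit: π_Y = (176 - 4Q)q_Y - (43q_Y). Setting ∂π_Y/∂q_Y = 0: 133 - 8q_Y - 4(q_A + q_S) = 0.
Solace's profit: π_S = (176 - 4Q)q_S - (67q_S). Setting ∂π_S/∂q_S = 0: 109 - 8q_S - 4(q_A + q_Y) = 0.
Summing all 3 equations gives 382 − 16Q = 0, hence Q = 191/8.
Back-substituting: q_A = (140 − 191/2)/4 = 89/8, q_Y = (133 − 191/2)/4 = 75/8, q_S = (109 − 191/2)/4 = 27/8.
Total output Q = 191/8, so price P = 176 - 4·(191/8) = 161/2.

80.50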